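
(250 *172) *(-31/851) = -1333000/851 = -1566.39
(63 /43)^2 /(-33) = -1323/20339 = -0.07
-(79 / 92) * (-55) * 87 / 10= 75603/184 = 410.89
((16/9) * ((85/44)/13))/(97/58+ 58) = 19720/4454307 = 0.00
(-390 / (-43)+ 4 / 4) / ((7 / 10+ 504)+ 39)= 4330/233791 = 0.02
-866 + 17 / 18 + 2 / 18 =-15569/18 = -864.94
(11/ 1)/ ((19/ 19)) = 11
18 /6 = 3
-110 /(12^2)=-55/72 = -0.76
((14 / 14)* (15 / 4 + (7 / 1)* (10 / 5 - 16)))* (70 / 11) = -13195/22 = -599.77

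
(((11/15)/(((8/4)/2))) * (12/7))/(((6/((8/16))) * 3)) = 11/315 = 0.03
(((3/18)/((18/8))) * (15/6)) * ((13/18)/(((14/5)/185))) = 60125/6804 = 8.84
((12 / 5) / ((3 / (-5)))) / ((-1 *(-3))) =-4/3 = -1.33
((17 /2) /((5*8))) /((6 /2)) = 17/240 = 0.07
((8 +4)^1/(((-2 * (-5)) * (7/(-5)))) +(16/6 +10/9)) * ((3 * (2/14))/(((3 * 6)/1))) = 0.07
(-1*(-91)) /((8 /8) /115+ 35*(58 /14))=0.63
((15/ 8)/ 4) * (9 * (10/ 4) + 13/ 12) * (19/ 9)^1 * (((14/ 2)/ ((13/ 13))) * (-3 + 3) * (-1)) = 0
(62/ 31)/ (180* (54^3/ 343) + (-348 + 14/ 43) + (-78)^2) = 14749/651688213 = 0.00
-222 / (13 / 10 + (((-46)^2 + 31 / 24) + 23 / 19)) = -506160/4833149 = -0.10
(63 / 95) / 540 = 7/5700 = 0.00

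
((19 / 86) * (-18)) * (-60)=10260/43 = 238.60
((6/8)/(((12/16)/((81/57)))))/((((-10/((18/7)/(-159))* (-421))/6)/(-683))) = 331938/14838145 = 0.02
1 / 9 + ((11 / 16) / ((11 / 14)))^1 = 71/72 = 0.99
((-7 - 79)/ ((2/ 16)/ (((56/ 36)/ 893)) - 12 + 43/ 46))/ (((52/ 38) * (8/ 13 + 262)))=-1052296/266884329 = 0.00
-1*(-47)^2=-2209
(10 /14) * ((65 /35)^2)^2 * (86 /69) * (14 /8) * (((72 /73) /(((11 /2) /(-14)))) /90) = -9824984/19004601 = -0.52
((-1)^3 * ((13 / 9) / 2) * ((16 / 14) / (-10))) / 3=0.03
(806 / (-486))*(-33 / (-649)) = -403/4779 = -0.08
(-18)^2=324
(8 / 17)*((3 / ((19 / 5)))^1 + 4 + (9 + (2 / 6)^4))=169928/26163 = 6.49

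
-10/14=-5/7 = -0.71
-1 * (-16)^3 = 4096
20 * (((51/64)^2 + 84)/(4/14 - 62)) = -4044425/147456 = -27.43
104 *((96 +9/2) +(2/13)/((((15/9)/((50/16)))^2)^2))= 2726337/256 = 10649.75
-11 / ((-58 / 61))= 671/58 = 11.57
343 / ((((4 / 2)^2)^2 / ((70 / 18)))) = 12005/144 = 83.37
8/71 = 0.11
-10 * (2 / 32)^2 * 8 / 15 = -1/48 = -0.02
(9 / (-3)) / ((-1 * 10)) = 3/10 = 0.30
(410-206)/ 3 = 68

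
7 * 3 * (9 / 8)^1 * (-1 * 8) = -189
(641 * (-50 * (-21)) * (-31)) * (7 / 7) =-20864550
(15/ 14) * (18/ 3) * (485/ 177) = 7275/413 = 17.62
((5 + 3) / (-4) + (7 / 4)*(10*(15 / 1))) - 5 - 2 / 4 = 255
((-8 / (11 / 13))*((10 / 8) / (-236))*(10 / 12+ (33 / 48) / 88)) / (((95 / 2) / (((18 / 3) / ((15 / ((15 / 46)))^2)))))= 221/87890176 = 0.00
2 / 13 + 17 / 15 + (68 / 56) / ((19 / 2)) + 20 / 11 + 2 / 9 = 2957324/855855 = 3.46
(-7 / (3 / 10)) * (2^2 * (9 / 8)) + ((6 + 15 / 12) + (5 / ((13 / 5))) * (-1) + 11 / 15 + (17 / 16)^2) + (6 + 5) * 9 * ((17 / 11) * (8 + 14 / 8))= 69585443/49920 = 1393.94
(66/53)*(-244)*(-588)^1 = 9469152/53 = 178663.25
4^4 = 256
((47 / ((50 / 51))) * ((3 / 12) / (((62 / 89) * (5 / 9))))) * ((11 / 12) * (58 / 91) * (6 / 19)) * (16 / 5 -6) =-612479043/38285000 = -16.00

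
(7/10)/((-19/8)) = -28/95 = -0.29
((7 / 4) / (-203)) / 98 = -1/11368 = 0.00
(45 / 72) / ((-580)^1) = -1/928 = 0.00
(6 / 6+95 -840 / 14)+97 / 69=2581/69 = 37.41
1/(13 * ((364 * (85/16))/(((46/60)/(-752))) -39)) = -23/567141861 = 0.00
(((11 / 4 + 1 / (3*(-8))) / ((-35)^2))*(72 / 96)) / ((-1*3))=-13/23520 = 0.00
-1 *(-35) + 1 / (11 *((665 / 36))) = 256061/7315 = 35.00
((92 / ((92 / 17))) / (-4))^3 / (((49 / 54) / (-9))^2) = -290107737/38416 = -7551.74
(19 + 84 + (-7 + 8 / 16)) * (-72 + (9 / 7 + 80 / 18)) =-805775/126 = -6395.04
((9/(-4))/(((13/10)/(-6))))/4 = 2.60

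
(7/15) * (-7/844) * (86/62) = -2107/392460 = -0.01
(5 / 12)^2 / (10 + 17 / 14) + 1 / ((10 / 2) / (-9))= -100861/56520 = -1.78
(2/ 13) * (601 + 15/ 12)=2409/26 = 92.65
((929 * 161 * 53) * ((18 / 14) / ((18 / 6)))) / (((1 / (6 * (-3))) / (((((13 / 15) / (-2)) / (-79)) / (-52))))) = 10192059/1580 = 6450.67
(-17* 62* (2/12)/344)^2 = 277729/1065024 = 0.26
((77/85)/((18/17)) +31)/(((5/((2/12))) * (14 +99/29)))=83143/1363500 = 0.06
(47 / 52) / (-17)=-47/884 = -0.05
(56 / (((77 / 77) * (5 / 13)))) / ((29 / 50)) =7280/29 = 251.03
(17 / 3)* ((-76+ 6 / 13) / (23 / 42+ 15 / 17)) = -3973172/13273 = -299.34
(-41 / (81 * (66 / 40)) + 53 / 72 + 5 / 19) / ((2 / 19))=281359/42768 = 6.58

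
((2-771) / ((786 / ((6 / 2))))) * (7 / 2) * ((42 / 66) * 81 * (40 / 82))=-15260805/59081 = -258.30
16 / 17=0.94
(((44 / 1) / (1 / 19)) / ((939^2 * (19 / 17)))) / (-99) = -68/7935489 = 0.00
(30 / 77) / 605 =6/9317 = 0.00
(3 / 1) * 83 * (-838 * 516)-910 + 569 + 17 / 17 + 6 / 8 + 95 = -430679345/4 = -107669836.25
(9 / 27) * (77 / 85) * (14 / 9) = 1078/2295 = 0.47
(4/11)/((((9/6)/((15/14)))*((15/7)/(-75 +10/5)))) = -8.85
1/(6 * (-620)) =-1/3720 = 0.00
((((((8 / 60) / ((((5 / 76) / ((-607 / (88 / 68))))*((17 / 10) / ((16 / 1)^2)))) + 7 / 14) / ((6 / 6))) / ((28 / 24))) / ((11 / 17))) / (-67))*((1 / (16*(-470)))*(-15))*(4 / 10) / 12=114723293/609646400 = 0.19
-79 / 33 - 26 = -28.39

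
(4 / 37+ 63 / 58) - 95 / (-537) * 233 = 48878041/1152402 = 42.41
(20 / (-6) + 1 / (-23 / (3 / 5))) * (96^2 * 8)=-247683.34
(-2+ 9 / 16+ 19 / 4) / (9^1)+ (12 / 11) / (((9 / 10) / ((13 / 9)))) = 10069/4752 = 2.12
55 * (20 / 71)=1100/71 = 15.49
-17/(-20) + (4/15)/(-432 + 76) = 907/1068 = 0.85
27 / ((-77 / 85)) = -2295/77 = -29.81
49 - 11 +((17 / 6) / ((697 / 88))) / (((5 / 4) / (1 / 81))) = 38.00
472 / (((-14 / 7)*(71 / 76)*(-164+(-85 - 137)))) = 0.65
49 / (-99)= -49/99 = -0.49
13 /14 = 0.93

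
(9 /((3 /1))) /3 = 1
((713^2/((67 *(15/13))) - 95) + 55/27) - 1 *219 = 56657468/9045 = 6263.95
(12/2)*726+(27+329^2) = 112624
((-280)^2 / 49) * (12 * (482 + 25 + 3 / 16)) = 9738000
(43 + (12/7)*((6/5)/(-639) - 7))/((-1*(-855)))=77027/2124675 = 0.04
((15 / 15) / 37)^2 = 1/1369 = 0.00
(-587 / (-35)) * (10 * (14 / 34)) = 1174/17 = 69.06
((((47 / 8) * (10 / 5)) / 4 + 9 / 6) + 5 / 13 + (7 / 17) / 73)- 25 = -5207021/258128 = -20.17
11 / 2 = 5.50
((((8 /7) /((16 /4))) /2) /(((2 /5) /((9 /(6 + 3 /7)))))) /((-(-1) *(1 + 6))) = 1/14 = 0.07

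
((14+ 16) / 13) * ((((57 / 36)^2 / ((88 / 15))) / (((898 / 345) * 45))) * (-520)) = -1037875/237072 = -4.38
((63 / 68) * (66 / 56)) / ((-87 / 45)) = -4455/7888 = -0.56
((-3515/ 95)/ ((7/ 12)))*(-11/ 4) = 1221/7 = 174.43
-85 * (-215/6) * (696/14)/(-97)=-1059950/679 = -1561.05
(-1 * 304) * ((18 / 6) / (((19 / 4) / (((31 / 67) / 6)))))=-992/67 = -14.81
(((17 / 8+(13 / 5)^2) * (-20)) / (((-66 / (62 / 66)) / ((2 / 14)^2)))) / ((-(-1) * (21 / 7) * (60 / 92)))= 1267001/48024900 = 0.03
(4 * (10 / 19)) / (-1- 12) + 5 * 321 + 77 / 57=1190186/741 = 1606.19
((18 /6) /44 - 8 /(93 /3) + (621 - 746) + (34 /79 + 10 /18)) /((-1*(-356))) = -120453485/345250224 = -0.35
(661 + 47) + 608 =1316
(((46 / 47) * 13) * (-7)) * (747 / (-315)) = 49634/235 = 211.21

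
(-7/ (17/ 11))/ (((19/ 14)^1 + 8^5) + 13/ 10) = -2695/19498541 = 0.00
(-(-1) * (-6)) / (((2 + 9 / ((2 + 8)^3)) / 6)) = -36000/2009 = -17.92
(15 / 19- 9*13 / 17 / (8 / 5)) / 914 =-9075/2361776 = 0.00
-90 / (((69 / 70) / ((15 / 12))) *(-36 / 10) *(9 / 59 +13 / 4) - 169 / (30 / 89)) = 27877500/158290303 = 0.18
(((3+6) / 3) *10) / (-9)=-10/3 = -3.33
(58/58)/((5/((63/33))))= 0.38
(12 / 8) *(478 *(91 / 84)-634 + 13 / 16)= -5537/32 = -173.03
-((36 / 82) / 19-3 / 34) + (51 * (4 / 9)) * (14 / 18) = 12653911/715122 = 17.69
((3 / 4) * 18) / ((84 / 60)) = 135/14 = 9.64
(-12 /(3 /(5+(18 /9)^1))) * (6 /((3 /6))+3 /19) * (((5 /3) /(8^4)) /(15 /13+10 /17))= -1547/19456 = -0.08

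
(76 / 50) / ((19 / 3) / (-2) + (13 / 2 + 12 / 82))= 2337/5350 = 0.44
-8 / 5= -1.60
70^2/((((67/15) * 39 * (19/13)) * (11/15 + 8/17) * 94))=3123750/18368117 = 0.17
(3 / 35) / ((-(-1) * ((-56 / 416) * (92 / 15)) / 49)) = -5.09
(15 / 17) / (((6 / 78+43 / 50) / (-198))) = -643500/3451 = -186.47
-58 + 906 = 848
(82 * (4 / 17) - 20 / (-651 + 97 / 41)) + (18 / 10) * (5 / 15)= 22520077/1130245 = 19.92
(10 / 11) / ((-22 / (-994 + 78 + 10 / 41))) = 187730/4961 = 37.84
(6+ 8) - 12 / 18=40/3 = 13.33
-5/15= -1/3 = -0.33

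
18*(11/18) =11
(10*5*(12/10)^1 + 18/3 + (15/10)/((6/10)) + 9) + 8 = 171/2 = 85.50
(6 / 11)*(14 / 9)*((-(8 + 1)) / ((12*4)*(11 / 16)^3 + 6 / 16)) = -7168/14993 = -0.48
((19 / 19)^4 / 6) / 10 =0.02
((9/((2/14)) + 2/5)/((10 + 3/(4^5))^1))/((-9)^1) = -324608/460935 = -0.70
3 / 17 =0.18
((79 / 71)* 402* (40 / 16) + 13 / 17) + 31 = 1388055/1207 = 1150.00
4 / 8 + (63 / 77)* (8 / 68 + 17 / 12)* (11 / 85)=3829/5780 = 0.66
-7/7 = -1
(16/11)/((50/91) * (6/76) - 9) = -13832/85173 = -0.16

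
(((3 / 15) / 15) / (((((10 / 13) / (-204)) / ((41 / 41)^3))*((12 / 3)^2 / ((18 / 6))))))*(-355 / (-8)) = -47073/1600 = -29.42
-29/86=-0.34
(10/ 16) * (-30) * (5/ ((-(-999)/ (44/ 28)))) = -1375/9324 = -0.15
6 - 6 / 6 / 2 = 5.50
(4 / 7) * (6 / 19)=0.18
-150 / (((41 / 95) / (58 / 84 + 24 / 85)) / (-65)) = 107228875/4879 = 21977.63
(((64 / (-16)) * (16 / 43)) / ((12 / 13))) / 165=-208/21285 = -0.01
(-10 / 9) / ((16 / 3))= -0.21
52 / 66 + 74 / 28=1585/462 = 3.43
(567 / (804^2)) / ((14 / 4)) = 9/35912 = 0.00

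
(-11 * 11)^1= -121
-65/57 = -1.14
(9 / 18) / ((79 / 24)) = 12/79 = 0.15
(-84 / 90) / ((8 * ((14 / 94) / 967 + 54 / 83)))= -26405869/147289620 = -0.18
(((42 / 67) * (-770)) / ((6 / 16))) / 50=-8624/335 = -25.74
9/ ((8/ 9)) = 81/8 = 10.12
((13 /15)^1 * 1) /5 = 13/75 = 0.17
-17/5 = -3.40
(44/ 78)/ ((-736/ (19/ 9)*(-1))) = 209/129168 = 0.00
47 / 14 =3.36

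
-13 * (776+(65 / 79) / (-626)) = -498891107/49454 = -10087.98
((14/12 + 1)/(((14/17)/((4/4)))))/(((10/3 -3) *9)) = 221/252 = 0.88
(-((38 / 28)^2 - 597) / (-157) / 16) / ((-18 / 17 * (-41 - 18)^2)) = 12631/196495488 = 0.00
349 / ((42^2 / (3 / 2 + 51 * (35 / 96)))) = 224407/56448 = 3.98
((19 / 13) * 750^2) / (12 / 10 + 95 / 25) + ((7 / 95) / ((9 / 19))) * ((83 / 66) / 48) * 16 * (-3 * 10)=634829947/3861 = 164421.12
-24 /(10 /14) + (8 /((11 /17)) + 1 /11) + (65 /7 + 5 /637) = -415231/35035 = -11.85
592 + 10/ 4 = 1189/2 = 594.50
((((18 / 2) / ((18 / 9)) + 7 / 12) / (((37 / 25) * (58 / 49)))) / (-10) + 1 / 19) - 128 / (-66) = 18319327/10764336 = 1.70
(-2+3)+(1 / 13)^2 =170/169 = 1.01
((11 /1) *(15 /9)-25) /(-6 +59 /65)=1300/993 = 1.31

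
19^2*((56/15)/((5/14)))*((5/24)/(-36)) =-17689/810 = -21.84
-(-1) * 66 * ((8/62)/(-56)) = -0.15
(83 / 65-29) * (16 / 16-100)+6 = 178788/65 = 2750.58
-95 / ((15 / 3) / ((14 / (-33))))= 266/33 = 8.06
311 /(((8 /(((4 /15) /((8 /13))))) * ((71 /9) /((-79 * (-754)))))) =361238007/2840 = 127196.48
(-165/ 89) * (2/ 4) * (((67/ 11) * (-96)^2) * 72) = -333434880/89 = -3746459.33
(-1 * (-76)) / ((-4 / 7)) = -133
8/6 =1.33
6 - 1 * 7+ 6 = 5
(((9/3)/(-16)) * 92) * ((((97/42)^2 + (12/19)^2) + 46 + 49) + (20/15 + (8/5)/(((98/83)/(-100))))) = 489838429/849072 = 576.91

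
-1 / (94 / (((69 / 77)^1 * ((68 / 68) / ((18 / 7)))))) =-23/6204 = 0.00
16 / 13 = 1.23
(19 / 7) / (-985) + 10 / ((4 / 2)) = 34456/6895 = 5.00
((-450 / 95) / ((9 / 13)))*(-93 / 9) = 4030/57 = 70.70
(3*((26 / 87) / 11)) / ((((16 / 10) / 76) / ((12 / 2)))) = 7410/319 = 23.23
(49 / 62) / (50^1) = 49/3100 = 0.02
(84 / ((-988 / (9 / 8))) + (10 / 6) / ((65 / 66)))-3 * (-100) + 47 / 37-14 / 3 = 65406053/219336 = 298.20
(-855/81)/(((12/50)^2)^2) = -37109375/11664 = -3181.53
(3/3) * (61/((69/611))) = 37271/69 = 540.16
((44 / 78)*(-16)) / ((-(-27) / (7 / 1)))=-2464/1053 = -2.34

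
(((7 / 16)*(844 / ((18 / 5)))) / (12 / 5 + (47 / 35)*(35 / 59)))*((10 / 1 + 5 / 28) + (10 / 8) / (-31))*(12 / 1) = 342347500/87699 = 3903.66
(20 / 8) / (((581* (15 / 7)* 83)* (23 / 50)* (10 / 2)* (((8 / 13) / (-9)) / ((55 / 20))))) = -2145/5070304 = 0.00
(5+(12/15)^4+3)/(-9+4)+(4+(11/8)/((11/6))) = 38351/12500 = 3.07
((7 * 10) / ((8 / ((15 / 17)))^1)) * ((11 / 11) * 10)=2625/34 = 77.21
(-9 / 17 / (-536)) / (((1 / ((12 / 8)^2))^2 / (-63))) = -45927/145792 = -0.32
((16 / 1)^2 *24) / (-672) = -64/7 = -9.14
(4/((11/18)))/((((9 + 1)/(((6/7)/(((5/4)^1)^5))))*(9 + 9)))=12288/1203125 = 0.01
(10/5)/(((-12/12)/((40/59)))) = -1.36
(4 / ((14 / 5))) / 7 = 10/49 = 0.20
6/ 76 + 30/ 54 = 0.63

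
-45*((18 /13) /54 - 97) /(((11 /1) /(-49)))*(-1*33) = 8339310/13 = 641485.38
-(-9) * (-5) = -45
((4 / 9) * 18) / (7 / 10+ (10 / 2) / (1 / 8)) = 80/407 = 0.20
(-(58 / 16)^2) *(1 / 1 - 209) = 10933/4 = 2733.25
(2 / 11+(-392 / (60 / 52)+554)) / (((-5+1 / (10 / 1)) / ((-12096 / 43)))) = 40762368/3311 = 12311.20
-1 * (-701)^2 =-491401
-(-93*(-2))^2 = -34596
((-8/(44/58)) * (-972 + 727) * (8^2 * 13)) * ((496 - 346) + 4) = 331036160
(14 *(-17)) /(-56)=17/4 = 4.25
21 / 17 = 1.24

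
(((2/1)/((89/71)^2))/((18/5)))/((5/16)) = 80656/71289 = 1.13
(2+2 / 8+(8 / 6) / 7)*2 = 205/42 = 4.88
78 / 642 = 13/107 = 0.12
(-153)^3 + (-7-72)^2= -3575336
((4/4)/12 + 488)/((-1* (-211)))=5857/2532 = 2.31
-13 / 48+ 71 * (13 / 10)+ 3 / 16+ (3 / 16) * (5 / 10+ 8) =45029/480 = 93.81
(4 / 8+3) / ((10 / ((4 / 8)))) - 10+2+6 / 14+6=-391/280 = -1.40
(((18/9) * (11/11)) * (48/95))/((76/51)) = 1224/1805 = 0.68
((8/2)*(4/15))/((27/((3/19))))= 16/2565 = 0.01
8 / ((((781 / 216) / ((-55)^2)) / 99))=47044800/71 = 662602.82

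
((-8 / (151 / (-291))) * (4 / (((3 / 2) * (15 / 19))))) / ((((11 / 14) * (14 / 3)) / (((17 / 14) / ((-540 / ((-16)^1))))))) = 0.51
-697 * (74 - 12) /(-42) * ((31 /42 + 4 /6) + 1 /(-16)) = 9744757/7056 = 1381.06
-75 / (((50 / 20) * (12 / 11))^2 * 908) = -121/10896 = -0.01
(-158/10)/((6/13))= -1027/30 = -34.23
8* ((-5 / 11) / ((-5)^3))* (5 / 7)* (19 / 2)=76/385 = 0.20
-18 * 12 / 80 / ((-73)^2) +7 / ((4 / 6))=279759/26645 = 10.50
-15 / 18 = -5/6 = -0.83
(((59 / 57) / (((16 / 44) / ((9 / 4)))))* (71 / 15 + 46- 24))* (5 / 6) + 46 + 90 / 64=173359/912 = 190.09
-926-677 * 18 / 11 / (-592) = -3008963/3256 = -924.13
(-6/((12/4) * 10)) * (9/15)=-3/25 = -0.12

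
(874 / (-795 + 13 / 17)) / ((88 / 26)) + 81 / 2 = 11933705/297044 = 40.17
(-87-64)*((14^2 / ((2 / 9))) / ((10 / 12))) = -799092/5 = -159818.40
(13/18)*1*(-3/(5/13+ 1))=-169/108 = -1.56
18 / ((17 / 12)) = 216/17 = 12.71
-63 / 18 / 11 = -7/22 = -0.32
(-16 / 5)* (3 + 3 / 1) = -96/5 = -19.20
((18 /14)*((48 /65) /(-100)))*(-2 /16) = 27/22750 = 0.00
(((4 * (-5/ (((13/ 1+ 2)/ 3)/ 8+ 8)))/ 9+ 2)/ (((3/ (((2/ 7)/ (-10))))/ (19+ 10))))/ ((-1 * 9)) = 31378/586845 = 0.05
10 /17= 0.59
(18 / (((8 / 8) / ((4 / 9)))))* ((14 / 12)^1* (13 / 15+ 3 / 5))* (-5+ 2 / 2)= -2464/45 = -54.76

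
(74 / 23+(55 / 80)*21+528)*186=101491.81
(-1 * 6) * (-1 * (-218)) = -1308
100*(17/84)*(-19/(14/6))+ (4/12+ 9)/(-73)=-1769797/10731 = -164.92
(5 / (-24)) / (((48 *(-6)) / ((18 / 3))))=5/1152 = 0.00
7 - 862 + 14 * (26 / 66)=-28033/33 = -849.48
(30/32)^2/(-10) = -45/512 = -0.09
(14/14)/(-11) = -1/11 = -0.09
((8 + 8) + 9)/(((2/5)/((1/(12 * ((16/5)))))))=625/384 = 1.63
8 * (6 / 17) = 48/17 = 2.82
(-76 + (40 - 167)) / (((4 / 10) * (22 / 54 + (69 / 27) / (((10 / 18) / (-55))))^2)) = -147987/18604960 = -0.01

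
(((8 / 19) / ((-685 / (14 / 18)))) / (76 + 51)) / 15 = -56/223142175 = 0.00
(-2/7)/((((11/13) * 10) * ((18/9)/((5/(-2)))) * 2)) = 13/616 = 0.02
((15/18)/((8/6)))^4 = 625/4096 = 0.15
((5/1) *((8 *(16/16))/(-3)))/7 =-40/21 = -1.90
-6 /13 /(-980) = 3/6370 = 0.00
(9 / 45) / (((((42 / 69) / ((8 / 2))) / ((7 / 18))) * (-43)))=-0.01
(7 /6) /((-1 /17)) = -119/6 = -19.83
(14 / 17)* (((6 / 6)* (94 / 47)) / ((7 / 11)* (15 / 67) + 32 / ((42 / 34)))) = 433356/6853261 = 0.06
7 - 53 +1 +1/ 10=-449/10 = -44.90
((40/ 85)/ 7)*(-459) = -216/7 = -30.86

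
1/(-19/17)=-17/19 = -0.89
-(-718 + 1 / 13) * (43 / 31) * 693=278114067/403 = 690109.35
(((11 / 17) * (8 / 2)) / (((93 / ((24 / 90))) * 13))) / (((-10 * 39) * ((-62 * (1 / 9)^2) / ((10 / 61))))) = 264/842090665 = 0.00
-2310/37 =-62.43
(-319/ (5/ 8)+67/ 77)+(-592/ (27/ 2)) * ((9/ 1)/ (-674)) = -198098939/389235 = -508.94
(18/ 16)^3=729/512 = 1.42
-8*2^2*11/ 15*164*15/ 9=-6414.22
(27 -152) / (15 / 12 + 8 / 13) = -6500/97 = -67.01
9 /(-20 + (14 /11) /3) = -297/646 = -0.46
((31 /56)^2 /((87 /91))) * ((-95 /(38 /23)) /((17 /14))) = -1436695/94656 = -15.18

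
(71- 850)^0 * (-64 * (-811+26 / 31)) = 1607360/31 = 51850.32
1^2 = 1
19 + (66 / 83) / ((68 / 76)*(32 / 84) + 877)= 552069377/29054897 = 19.00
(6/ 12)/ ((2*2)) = 1/8 = 0.12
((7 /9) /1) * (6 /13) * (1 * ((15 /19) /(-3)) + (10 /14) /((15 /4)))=-58/2223 = -0.03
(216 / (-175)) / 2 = -108/175 = -0.62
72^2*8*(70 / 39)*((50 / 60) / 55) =161280/143 = 1127.83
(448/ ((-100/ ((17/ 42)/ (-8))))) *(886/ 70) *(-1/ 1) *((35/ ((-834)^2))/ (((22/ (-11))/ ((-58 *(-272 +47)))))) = 218399/231852 = 0.94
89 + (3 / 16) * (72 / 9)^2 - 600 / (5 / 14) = -1579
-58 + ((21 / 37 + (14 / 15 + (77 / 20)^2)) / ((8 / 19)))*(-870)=-400028929/11840 = -33786.23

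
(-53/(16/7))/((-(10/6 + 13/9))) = 477/64 = 7.45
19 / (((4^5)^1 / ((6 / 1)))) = 57/512 = 0.11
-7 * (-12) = 84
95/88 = 1.08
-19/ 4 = -4.75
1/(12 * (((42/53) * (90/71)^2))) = 267173/4082400 = 0.07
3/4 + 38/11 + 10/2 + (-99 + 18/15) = -19491/220 = -88.60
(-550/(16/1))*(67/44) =-1675/32 = -52.34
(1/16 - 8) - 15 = -22.94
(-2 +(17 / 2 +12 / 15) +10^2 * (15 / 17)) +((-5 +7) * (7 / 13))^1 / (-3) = 95.18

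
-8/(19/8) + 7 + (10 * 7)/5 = 335/19 = 17.63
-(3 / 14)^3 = -27/2744 = -0.01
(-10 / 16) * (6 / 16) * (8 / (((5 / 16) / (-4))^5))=402653184/625 = 644245.09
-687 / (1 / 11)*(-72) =544104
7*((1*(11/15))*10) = 154/3 = 51.33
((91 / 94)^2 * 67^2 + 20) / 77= 37350129/680372 = 54.90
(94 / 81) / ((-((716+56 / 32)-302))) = -376/134703 = 0.00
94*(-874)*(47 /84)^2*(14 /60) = -45370651/7560 = -6001.41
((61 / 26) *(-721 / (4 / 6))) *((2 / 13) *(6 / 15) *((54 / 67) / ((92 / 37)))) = -131811057/2604290 = -50.61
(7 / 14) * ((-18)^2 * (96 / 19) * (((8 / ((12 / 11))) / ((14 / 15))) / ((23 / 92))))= 3421440/133 = 25725.11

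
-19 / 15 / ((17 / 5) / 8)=-152/51 = -2.98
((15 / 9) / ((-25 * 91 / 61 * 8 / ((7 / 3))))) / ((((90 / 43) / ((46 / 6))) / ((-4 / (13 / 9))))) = 60329/456300 = 0.13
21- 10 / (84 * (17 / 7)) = 2137/102 = 20.95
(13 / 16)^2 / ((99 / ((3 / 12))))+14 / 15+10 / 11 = 934733/506880 = 1.84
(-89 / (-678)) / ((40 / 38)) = 1691/13560 = 0.12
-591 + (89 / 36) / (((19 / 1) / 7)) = -403621/684 = -590.09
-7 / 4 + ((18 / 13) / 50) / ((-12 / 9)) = -1151/650 = -1.77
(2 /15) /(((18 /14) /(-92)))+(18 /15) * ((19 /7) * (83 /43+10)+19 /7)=264736/8127 = 32.57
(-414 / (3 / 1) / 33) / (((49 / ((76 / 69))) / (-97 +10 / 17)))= 22648/2499 = 9.06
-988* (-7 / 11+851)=-9241752/11 = -840159.27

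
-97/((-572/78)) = 291/22 = 13.23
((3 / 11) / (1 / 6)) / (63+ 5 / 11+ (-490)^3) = -3/215689717 = 0.00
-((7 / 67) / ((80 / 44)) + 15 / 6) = -3427/1340 = -2.56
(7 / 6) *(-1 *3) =-7/2 = -3.50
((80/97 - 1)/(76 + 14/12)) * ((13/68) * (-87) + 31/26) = 40947/1167686 = 0.04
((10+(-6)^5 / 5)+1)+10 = -7671/5 = -1534.20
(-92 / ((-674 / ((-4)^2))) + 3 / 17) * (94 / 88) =635581/252076 = 2.52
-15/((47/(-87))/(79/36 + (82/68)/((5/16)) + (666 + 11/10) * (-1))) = -18354.60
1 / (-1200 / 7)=-7/1200 = -0.01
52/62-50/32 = -359/496 = -0.72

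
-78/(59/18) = -1404/59 = -23.80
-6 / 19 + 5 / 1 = 89/19 = 4.68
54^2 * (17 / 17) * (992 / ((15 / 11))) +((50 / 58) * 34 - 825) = 307472081/145 = 2120497.11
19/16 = 1.19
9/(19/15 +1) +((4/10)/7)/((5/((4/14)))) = 165511/41650 = 3.97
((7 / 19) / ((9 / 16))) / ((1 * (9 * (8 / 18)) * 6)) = 14/513 = 0.03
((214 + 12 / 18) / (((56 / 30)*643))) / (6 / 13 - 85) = -1495/706657 = 0.00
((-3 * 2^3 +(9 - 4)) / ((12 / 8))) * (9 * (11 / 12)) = -209/2 = -104.50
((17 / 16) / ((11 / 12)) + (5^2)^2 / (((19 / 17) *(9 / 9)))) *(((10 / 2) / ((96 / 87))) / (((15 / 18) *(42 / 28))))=13585601/6688 = 2031.34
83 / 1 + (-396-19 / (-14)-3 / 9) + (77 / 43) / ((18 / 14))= -1682741/5418 = -310.58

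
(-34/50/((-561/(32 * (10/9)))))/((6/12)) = 128/1485 = 0.09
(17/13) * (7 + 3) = 170/13 = 13.08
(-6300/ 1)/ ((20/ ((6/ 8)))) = -945/4 = -236.25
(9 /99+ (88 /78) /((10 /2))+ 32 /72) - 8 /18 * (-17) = 17839/2145 = 8.32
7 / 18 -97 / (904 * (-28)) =0.39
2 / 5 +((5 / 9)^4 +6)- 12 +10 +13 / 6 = 437089/65610 = 6.66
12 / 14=6/7 = 0.86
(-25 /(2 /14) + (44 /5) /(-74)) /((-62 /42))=680337/5735 = 118.63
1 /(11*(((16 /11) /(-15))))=-15/16 = -0.94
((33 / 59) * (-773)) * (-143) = 3647787/59 = 61826.90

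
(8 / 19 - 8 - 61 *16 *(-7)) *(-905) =-117345920/19 = -6176101.05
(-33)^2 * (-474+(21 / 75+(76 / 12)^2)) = -11805002/25 = -472200.08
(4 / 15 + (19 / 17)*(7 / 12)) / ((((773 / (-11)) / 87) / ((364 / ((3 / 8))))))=-217601384/197115 = -1103.93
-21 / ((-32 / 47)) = 987/32 = 30.84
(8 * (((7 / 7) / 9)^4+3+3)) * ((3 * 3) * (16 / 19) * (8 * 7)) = 282182656/13851 = 20372.73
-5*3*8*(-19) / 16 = 285/2 = 142.50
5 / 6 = 0.83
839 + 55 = 894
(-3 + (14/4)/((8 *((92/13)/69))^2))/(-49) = -4503/100352 = -0.04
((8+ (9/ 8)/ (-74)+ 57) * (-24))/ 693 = -38471/17094 = -2.25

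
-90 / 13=-6.92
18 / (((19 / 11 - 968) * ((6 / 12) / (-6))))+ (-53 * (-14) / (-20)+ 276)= 2824049/11810 = 239.12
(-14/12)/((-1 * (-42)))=-1/36 = -0.03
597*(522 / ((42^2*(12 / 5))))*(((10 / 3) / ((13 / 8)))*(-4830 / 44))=-16591625/1001 = -16575.05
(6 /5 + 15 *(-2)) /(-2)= 72/5 = 14.40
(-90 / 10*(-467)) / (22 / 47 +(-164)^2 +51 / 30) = 1975410/12642139 = 0.16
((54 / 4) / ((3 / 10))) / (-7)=-45/7 = -6.43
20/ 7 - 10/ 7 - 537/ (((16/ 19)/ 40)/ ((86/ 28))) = -2193605/28 = -78343.04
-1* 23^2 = -529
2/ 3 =0.67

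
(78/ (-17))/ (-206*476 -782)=13/280041 = 0.00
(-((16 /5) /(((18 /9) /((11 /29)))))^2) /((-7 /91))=100672/21025 = 4.79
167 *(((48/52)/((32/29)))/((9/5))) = 24215/312 = 77.61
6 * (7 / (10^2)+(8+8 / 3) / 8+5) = 1921/50 = 38.42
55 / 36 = 1.53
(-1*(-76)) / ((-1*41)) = -76/41 = -1.85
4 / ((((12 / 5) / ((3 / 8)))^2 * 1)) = 25/256 = 0.10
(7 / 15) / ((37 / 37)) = 7/15 = 0.47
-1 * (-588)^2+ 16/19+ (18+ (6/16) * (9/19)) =-52550197/152 = -345724.98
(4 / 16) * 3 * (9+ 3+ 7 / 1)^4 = 390963/4 = 97740.75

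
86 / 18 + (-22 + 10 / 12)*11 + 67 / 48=-32639/144 = -226.66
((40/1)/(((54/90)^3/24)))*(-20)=-800000/9 = -88888.89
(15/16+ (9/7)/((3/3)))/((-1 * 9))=-83/336 = -0.25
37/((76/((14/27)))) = 259/1026 = 0.25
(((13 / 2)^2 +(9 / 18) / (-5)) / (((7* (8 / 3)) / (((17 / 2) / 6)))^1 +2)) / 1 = 4777/1720 = 2.78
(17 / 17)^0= 1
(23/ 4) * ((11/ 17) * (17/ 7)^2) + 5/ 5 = 4497/196 = 22.94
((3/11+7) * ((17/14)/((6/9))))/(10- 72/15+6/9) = 3825/1694 = 2.26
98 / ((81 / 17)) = 1666/81 = 20.57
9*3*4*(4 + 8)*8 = 10368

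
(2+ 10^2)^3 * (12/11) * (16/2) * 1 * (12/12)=101875968/11 = 9261451.64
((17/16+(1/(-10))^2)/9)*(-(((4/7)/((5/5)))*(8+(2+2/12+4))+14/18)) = -79937/75600 = -1.06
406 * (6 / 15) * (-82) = -66584/5 = -13316.80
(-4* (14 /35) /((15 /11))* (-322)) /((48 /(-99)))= -19481/25 = -779.24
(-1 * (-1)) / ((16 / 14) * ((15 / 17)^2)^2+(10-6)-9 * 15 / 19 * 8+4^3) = 11108293/131640164 = 0.08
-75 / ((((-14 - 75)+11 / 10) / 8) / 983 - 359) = 5898000/28232639 = 0.21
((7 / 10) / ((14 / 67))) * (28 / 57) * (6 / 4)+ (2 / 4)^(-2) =1229/190 = 6.47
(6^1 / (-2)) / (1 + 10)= -3/11 = -0.27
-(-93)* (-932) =-86676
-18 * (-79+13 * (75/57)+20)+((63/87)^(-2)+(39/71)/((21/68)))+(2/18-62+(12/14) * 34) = 431335756/594909 = 725.04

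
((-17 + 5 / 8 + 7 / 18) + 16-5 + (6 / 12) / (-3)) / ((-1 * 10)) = 371/720 = 0.52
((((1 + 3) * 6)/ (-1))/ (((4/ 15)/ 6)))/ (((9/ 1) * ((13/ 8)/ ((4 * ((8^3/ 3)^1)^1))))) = -327680/13 = -25206.15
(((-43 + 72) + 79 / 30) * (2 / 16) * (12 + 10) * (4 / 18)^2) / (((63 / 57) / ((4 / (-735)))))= -396682/18753525 = -0.02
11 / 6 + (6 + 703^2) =2965301/6 = 494216.83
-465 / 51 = -155/17 = -9.12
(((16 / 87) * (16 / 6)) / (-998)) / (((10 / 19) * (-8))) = 76/651195 = 0.00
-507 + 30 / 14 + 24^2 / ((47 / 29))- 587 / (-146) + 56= -4295793/48034 = -89.43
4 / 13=0.31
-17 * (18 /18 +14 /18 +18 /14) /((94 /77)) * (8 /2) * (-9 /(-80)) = -36091/1880 = -19.20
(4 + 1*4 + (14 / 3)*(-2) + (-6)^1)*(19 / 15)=-418/45 = -9.29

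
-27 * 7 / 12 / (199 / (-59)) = 3717/796 = 4.67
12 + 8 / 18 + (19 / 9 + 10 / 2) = 176/9 = 19.56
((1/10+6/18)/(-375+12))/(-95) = 13/1034550 = 0.00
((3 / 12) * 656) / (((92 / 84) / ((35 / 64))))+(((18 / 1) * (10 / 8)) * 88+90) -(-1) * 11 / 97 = 76817863/35696 = 2152.00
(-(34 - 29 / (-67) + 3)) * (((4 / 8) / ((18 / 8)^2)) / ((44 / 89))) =-13528/1809 = -7.48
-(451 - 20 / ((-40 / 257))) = -1159/2 = -579.50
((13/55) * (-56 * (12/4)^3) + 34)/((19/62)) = -1055.25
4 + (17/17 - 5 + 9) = 9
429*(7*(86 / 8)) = 129129/4 = 32282.25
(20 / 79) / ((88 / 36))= 90/869 = 0.10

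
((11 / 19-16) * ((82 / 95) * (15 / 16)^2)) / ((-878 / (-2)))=-0.03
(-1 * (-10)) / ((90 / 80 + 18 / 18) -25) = -80/183 = -0.44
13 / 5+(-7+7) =13/5 = 2.60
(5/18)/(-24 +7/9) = -5/418 = -0.01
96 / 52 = 1.85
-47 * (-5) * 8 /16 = 235/2 = 117.50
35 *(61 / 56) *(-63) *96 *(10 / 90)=-25620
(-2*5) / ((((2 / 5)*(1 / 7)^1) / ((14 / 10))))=-245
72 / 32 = 2.25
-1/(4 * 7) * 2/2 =-1/28 = -0.04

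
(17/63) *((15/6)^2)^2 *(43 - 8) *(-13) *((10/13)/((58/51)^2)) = -76765625/26912 = -2852.47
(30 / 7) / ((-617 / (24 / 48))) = -15/4319 = 0.00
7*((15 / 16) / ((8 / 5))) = 525/128 = 4.10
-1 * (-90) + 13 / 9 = 823/9 = 91.44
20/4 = 5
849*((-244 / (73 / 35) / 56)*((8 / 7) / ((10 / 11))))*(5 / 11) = -1013.48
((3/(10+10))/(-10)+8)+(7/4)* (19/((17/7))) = 73699/3400 = 21.68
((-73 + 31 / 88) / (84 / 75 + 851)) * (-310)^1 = 8257625/312444 = 26.43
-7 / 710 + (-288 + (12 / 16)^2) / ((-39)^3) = -0.01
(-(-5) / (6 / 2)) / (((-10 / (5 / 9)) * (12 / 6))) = -5/108 = -0.05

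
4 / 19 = 0.21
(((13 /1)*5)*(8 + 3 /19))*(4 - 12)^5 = -330137600/19 = -17375663.16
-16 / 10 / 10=-4/25 = -0.16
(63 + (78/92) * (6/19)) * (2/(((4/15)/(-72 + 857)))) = 162777600/437 = 372488.79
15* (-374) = -5610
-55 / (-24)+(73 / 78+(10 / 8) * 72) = 29087/312 = 93.23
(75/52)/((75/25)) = 25/52 = 0.48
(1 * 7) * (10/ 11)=70/11 = 6.36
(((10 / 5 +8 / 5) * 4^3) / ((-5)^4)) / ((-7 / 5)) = -1152/4375 = -0.26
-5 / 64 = -0.08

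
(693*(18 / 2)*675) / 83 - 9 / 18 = 8419867/166 = 50722.09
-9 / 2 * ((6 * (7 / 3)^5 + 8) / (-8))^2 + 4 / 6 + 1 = -293432281/23328 = -12578.54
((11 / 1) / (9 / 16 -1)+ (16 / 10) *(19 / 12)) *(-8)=18992/105 = 180.88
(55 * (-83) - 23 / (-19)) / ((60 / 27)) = -195102/95 = -2053.71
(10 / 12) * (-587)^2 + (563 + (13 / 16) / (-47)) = 649059809/2256 = 287703.82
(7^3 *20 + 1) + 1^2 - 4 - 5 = 6853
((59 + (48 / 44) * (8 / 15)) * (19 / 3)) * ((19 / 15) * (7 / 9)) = 8280979/22275 = 371.76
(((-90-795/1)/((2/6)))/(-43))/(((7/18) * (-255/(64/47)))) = -203904/240499 = -0.85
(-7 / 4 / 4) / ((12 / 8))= -7/24 = -0.29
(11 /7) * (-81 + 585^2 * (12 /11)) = 4105809/7 = 586544.14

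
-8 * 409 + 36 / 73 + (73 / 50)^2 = -3269.38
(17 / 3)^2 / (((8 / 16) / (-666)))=-42772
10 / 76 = 5/38 = 0.13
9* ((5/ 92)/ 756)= 5/7728 = 0.00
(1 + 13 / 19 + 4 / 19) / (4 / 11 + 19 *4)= 0.02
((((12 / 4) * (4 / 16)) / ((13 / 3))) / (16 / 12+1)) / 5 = 27/1820 = 0.01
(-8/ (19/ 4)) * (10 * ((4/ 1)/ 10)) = -128/19 = -6.74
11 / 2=5.50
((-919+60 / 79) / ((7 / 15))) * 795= -123578775/79 = -1564288.29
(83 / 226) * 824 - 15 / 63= 717551/2373 = 302.38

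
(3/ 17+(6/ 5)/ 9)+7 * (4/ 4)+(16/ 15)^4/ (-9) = 7.17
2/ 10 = 1/5 = 0.20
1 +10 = 11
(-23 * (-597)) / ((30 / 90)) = 41193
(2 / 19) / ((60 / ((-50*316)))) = -1580/57 = -27.72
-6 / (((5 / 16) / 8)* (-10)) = 384/25 = 15.36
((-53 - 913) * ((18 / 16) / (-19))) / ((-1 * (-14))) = 621/152 = 4.09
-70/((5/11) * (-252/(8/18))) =22/81 = 0.27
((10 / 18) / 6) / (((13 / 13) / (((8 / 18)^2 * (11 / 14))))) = 220/15309 = 0.01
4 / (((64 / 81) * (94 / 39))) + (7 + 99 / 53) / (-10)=96739/79712 = 1.21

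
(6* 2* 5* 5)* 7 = 2100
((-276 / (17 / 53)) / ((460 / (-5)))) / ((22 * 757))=159/283118 = 0.00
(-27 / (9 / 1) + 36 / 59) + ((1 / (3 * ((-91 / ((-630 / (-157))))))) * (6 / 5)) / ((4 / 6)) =-290967/120419 = -2.42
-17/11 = -1.55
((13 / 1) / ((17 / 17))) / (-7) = -13/7 = -1.86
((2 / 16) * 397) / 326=397/2608 = 0.15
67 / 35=1.91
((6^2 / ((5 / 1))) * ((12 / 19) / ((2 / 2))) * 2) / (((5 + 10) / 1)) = 288/475 = 0.61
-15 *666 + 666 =-9324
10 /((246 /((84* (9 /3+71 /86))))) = 23030/1763 = 13.06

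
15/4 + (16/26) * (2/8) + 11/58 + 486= 739061/1508 = 490.09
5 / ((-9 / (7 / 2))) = -35/18 = -1.94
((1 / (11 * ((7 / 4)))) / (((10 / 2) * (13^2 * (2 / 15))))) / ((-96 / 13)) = -1/16016 = 0.00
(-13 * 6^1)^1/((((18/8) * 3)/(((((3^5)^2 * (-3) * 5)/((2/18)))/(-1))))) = -92116440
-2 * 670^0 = -2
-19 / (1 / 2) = -38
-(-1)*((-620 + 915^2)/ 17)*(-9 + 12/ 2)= -2509815/17 = -147636.18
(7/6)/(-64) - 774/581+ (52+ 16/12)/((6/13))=76438871/669312 = 114.21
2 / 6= 1/3 = 0.33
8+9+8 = 25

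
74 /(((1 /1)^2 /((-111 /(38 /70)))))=-287490/19 = -15131.05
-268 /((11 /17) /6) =-27336/11 = -2485.09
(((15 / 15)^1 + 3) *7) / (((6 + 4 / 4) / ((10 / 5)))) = 8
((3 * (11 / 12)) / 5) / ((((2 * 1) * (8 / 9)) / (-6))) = -297/160 = -1.86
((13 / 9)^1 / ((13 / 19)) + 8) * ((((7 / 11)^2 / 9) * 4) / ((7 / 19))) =48412/9801 = 4.94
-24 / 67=-0.36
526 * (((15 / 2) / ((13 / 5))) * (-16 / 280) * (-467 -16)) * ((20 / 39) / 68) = 907350/2873 = 315.82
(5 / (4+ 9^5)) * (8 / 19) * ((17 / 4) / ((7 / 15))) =2550/7854049 = 0.00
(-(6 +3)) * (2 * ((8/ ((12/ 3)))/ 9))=-4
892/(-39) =-892/39 = -22.87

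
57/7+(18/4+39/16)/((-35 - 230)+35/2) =74981/9240 = 8.11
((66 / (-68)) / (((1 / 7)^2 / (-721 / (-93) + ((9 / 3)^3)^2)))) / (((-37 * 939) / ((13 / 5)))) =240052813/91547805 = 2.62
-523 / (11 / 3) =-1569/11 = -142.64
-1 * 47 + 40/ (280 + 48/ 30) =-8247/176 = -46.86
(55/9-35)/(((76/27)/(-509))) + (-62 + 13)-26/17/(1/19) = 1662122/323 = 5145.89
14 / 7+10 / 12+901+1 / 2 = 2713/3 = 904.33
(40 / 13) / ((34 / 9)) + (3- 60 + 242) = 41065/221 = 185.81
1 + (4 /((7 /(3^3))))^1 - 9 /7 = 106/7 = 15.14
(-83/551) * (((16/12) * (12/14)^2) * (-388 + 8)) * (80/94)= 3187200/66787 = 47.72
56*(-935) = -52360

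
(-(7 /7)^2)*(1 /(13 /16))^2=-256/169 = -1.51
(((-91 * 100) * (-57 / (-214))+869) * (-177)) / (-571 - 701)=-185201/856 = -216.36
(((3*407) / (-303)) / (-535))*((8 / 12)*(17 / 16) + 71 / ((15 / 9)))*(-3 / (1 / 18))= -19036611/1080700 = -17.62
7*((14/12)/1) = 49/6 = 8.17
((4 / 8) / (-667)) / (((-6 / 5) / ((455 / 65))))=35/8004 = 0.00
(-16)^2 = 256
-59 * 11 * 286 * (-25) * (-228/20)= -52899990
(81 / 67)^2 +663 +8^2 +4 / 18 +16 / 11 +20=333369730/444411 = 750.14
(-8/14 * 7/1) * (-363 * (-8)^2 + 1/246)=11430142/123 = 92927.98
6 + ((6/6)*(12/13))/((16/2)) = 159/26 = 6.12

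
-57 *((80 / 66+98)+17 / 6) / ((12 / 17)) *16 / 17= -85310/11 = -7755.45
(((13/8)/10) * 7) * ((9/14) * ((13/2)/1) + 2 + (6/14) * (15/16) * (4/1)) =1417/160 = 8.86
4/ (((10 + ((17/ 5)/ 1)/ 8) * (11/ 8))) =1280/4587 = 0.28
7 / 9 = 0.78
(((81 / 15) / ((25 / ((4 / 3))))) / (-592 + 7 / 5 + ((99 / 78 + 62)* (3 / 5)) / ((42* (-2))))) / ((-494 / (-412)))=-19776/48663275 = 0.00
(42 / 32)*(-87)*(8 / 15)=-609/10 = -60.90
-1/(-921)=1/921 = 0.00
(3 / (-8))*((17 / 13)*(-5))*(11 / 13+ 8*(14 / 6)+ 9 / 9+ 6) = 43945/676 = 65.01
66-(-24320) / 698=35194/349 = 100.84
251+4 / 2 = 253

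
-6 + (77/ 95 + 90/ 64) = -11501/3040 = -3.78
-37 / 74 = -1/2 = -0.50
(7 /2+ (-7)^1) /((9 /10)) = -35/9 = -3.89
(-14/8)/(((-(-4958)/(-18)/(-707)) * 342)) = -4949/376808 = -0.01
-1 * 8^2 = -64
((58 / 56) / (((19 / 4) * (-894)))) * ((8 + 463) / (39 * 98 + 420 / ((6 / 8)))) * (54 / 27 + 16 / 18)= -59189/781542846 = 0.00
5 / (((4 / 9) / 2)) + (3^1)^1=51/2 = 25.50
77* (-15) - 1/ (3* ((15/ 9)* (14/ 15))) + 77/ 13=-209171/182 = -1149.29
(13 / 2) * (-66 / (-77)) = 5.57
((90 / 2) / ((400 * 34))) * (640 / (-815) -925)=-1358127/443360 = -3.06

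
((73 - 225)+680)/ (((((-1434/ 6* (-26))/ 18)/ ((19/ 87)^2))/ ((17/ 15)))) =1080112/13064935 = 0.08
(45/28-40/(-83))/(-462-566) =-4855/2389072 = 0.00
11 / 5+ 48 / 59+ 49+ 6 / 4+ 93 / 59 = 32503/590 = 55.09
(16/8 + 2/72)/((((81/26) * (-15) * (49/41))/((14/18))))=-38909/1377810 = -0.03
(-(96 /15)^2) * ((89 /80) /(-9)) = 5696/1125 = 5.06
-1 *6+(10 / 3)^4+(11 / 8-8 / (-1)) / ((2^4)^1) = 1223867/10368 = 118.04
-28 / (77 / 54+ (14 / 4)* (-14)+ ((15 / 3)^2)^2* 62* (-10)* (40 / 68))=25704/209293673 = 0.00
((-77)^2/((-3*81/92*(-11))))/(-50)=-24794/6075 = -4.08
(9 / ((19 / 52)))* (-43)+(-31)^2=-98.16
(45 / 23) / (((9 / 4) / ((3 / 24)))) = 5/46 = 0.11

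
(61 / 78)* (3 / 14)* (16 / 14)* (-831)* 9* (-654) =596734452/637 = 936788.78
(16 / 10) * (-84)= -672/5 = -134.40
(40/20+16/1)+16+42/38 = 667/19 = 35.11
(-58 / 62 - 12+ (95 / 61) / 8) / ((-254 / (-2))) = -192743/1921256 = -0.10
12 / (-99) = -4/33 = -0.12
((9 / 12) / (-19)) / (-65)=3/4940 = 0.00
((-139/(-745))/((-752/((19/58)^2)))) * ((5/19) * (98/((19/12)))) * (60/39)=-102165/153127598 = 0.00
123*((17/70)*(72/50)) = 37638/875 = 43.01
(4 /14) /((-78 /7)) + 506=19733/39 = 505.97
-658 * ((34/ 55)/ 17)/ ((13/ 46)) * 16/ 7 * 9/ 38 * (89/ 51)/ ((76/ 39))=-13854096/337535 = -41.04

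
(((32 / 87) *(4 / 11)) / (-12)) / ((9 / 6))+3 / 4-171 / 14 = -2766565/241164 = -11.47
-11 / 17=-0.65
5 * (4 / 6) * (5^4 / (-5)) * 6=-2500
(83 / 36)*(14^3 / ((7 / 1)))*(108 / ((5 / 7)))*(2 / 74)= 683256/185 = 3693.28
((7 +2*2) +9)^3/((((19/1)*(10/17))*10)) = 1360/19 = 71.58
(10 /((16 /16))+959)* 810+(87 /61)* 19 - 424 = 47854079/61 = 784493.10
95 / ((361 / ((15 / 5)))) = 15/19 = 0.79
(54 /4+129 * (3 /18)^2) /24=205/288 = 0.71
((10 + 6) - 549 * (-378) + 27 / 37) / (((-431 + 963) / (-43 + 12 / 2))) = -7678933/532 = -14434.08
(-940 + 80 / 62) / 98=-14550/1519 = -9.58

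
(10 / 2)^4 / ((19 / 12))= 7500/19 = 394.74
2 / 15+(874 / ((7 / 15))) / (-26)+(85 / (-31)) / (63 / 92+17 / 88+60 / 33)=-330144931/4527705 = -72.92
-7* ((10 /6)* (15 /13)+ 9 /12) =-973/52 = -18.71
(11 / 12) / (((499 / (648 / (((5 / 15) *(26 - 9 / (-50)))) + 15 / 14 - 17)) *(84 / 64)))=305398/3741003 = 0.08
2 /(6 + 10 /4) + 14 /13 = 1.31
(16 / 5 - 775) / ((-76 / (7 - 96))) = -343451/380 = -903.82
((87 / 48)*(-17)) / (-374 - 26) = 493/6400 = 0.08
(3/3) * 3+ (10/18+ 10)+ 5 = 167/9 = 18.56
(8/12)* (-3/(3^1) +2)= 2/3 = 0.67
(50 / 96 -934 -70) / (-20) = 48167/960 = 50.17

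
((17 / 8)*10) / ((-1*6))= -85/24 = -3.54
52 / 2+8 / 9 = 26.89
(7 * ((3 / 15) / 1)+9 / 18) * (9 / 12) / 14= 57/560 = 0.10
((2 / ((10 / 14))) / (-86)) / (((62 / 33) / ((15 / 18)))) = -0.01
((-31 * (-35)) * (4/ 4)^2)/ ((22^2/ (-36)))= -9765/121 = -80.70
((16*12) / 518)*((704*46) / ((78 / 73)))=37824512/3367 = 11233.89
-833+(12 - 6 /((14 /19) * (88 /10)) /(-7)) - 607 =-3078483/2156 = -1427.87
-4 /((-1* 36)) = 1/9 = 0.11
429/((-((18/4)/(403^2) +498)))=-46448974/53919791 = -0.86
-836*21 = -17556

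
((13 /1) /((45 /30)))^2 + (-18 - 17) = 361/9 = 40.11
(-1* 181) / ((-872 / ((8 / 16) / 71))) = 181/123824 = 0.00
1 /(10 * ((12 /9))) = 3/40 = 0.08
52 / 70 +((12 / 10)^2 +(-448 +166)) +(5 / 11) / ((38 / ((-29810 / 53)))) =-50496401/176225 = -286.55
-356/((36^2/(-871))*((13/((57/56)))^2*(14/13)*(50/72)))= 2152643/1097600 = 1.96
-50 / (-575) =2/23 = 0.09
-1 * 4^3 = -64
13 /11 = 1.18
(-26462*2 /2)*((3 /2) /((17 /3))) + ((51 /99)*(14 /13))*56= -50858315/7293 = -6973.58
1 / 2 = 0.50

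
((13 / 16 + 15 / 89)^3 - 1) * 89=-161155251/32444416 = -4.97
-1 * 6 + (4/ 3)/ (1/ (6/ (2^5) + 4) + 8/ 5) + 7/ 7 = -1975/462 = -4.27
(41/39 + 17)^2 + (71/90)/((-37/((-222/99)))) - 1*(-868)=299626259/250965 = 1193.90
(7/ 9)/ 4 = 7/36 = 0.19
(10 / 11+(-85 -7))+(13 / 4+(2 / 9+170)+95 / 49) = 1636147/19404 = 84.32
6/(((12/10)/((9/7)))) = 45/7 = 6.43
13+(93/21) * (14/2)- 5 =39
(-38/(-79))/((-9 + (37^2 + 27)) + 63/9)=19/55063 = 0.00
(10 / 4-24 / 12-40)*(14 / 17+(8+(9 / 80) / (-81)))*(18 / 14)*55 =-93837227/3808 = -24642.13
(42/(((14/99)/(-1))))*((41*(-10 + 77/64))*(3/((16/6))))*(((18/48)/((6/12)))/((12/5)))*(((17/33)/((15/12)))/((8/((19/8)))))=603920529/131072 = 4607.55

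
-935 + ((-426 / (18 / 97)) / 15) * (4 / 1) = -69623/45 = -1547.18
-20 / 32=-5/8 = -0.62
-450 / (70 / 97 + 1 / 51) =-607.08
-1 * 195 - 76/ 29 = -5731/29 = -197.62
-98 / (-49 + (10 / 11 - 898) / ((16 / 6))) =2156/8479 = 0.25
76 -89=-13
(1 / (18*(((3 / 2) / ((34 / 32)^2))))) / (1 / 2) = 289/3456 = 0.08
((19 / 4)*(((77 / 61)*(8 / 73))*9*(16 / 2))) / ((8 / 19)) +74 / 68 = 17176525/151402 = 113.45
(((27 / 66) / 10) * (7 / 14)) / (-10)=-9/4400 = 0.00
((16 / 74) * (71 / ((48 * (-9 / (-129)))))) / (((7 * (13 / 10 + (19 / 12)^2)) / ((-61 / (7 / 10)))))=-74493200/4969433 = -14.99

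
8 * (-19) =-152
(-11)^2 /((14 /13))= 1573/14 = 112.36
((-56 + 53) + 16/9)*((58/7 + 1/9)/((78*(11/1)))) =-529/44226 = -0.01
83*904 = 75032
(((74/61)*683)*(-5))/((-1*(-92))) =-126355/2806 = -45.03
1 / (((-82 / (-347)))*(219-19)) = 347/16400 = 0.02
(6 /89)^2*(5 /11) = 180/87131 = 0.00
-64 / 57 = -1.12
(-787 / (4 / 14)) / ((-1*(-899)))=-5509/1798 = -3.06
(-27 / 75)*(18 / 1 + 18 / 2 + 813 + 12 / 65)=-491508/1625 = -302.47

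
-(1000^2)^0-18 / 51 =-23/17 = -1.35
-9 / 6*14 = -21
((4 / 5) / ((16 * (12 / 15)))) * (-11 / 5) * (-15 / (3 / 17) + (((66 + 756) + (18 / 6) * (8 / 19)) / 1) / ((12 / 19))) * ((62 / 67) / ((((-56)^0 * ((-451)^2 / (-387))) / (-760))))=-555497091/2477794 = -224.19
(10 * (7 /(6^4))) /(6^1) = 35/3888 = 0.01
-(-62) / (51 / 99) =2046/17 = 120.35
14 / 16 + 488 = 3911/8 = 488.88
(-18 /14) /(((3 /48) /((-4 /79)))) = 576/553 = 1.04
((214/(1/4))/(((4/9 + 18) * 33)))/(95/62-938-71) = -26536/19009573 = 0.00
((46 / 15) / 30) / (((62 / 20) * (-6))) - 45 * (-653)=122976202/4185 = 29384.99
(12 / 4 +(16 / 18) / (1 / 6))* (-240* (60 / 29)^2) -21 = -7217661/841 = -8582.24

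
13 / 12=1.08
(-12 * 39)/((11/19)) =-8892/11 = -808.36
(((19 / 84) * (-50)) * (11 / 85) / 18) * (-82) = 42845/6426 = 6.67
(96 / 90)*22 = 352/15 = 23.47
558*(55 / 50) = 3069/5 = 613.80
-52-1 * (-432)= 380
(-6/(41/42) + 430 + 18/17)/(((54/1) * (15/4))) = 592328/282285 = 2.10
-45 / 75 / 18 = -1/30 = -0.03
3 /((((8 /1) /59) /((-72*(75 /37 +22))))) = -1416177/37 = -38275.05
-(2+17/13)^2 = -1849/169 = -10.94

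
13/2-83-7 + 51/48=-82.44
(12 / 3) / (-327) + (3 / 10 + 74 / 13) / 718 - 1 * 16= -488473507/30522180 = -16.00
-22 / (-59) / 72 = 11/2124 = 0.01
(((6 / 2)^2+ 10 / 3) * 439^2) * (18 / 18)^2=7130677/3 = 2376892.33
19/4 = 4.75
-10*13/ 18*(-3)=65/3 = 21.67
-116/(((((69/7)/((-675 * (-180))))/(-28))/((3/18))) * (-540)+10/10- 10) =284200/22027 = 12.90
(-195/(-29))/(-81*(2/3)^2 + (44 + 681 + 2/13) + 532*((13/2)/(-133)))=2535/250009 = 0.01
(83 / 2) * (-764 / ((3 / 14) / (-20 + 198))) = -79011352/3 = -26337117.33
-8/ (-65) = 0.12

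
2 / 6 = 1/3 = 0.33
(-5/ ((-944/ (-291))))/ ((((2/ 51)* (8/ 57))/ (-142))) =300307635/7552 = 39765.31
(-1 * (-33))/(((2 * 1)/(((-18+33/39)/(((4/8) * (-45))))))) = 2453/195 = 12.58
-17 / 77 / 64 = -17/4928 = 0.00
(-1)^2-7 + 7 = 1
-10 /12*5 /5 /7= -5/42 = -0.12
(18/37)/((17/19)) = 342/629 = 0.54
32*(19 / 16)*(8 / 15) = 304/15 = 20.27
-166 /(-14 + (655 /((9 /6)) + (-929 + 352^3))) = -498/130841105 = 0.00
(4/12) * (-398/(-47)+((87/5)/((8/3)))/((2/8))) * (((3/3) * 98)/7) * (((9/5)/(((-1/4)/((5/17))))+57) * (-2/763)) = -10105634/435455 = -23.21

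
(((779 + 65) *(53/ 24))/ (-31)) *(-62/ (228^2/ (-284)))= -793993/38988 = -20.37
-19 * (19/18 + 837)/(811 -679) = -286615/2376 = -120.63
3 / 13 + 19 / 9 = 274/117 = 2.34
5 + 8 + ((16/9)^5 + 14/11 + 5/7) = 148882898/4546773 = 32.74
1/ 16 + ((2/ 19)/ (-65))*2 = 1171/19760 = 0.06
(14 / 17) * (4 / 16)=0.21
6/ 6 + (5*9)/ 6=17/2 = 8.50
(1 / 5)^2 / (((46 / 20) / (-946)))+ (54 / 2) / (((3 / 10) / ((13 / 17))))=102386/1955 = 52.37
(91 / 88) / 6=91/528 = 0.17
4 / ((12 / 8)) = 8/3 = 2.67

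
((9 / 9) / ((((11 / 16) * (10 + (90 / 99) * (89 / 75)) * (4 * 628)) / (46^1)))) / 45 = 23/430494 = 0.00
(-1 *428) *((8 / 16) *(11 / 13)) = -2354/13 = -181.08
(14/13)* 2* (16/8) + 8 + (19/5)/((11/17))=12999/715 = 18.18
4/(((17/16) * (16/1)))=4/17 = 0.24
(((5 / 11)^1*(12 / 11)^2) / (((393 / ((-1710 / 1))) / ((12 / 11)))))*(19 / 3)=-31190400/1917971 = -16.26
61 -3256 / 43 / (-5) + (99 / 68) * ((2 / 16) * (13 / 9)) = 8936569/116960 = 76.41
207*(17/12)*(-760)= -222870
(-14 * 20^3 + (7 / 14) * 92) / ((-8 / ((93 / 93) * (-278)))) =-3890401.50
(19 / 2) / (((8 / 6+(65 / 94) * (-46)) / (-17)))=45543/8594 = 5.30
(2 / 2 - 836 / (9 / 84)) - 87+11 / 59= -1396261/177 = -7888.48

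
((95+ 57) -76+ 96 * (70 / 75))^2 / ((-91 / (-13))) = 685584/175 = 3917.62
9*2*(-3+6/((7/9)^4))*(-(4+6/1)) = -5789340/2401 = -2411.22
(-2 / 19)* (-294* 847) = 498036/19 = 26212.42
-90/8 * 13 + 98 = -193/4 = -48.25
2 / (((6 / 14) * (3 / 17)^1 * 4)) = 119/18 = 6.61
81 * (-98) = -7938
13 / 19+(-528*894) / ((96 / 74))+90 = -6911579/19 = -363767.32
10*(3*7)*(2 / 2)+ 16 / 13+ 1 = 2759/13 = 212.23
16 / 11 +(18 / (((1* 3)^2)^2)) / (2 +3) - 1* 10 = -4208/495 = -8.50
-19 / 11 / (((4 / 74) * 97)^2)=-26011/413996 = -0.06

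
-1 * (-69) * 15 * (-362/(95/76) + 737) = 463059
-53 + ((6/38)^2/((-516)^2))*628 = -141507511/2669956 = -53.00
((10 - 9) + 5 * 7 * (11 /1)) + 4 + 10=400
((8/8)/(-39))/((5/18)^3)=-1944/1625 = -1.20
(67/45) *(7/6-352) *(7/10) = -365.65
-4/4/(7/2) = -2/7 = -0.29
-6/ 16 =-3/8 = -0.38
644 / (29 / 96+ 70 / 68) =1051008/2173 = 483.67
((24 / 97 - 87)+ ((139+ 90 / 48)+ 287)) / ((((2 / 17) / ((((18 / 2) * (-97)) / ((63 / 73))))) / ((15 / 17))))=-289858545/112 = -2588022.72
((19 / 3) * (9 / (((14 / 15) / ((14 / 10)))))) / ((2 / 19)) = 3249/4 = 812.25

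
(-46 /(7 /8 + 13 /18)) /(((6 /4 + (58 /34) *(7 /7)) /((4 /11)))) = -19584/5995 = -3.27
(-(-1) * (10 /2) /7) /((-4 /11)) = -55/28 = -1.96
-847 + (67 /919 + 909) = 57045/919 = 62.07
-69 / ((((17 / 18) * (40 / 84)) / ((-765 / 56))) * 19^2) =5.81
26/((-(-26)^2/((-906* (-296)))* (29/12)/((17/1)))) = -27353952/377 = -72556.90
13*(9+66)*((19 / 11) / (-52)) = -1425/44 = -32.39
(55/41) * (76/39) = 4180/1599 = 2.61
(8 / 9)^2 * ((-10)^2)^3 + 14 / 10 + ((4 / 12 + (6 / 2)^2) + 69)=320032292/405 = 790203.19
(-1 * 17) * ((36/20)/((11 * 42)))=-51/770 = -0.07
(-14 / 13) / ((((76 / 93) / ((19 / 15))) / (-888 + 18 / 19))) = 1828659/1235 = 1480.70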